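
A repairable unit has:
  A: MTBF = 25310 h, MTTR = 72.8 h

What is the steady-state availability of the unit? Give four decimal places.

0.9971

A(A) = MTBF/(MTBF+MTTR) = 25310/(25310+72.8) = 0.9971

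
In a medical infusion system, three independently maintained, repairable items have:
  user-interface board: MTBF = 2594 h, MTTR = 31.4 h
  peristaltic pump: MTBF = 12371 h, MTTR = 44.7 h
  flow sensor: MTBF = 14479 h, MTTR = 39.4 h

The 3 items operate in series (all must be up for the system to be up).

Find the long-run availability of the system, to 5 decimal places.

0.98181

A(user-interface board) = MTBF/(MTBF+MTTR) = 2594/(2594+31.4) = 0.988040
A(peristaltic pump) = MTBF/(MTBF+MTTR) = 12371/(12371+44.7) = 0.996400
A(flow sensor) = MTBF/(MTBF+MTTR) = 14479/(14479+39.4) = 0.997286
Series availability: 0.988040 × 0.996400 × 0.997286 = 0.98181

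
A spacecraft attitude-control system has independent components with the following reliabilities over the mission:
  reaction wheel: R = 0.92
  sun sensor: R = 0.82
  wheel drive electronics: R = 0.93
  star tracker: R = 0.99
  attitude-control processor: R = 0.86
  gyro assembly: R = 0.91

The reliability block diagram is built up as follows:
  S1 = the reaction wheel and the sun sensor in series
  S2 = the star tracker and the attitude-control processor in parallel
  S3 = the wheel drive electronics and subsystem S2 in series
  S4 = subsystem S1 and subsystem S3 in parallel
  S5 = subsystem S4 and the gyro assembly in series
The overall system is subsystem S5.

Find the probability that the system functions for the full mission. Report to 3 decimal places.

0.894

Series (reaction wheel and sun sensor): 0.92000 × 0.82000 = 0.75440
Parallel (star tracker and attitude-control processor): 1 − (1 − 0.99000)(1 − 0.86000) = 0.99860
Series (wheel drive electronics and [0.99860]): 0.93000 × 0.99860 = 0.92870
Parallel ([0.75440] and [0.92870]): 1 − (1 − 0.75440)(1 − 0.92870) = 0.98249
Series ([0.98249] and gyro assembly): 0.98249 × 0.91000 = 0.894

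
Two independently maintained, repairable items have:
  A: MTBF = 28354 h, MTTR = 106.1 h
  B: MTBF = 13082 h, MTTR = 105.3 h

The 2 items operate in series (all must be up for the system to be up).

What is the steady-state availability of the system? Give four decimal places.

A(A) = MTBF/(MTBF+MTTR) = 28354/(28354+106.1) = 0.996272
A(B) = MTBF/(MTBF+MTTR) = 13082/(13082+105.3) = 0.992015
Series availability: 0.996272 × 0.992015 = 0.9883

0.9883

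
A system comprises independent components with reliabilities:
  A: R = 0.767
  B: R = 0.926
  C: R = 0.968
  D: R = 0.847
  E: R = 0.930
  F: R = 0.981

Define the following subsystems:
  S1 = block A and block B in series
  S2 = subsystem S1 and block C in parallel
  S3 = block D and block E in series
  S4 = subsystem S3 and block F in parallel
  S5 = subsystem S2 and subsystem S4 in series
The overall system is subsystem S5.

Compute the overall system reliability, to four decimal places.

0.9867

Series (A and B): 0.767000 × 0.926000 = 0.710242
Parallel ([0.710242] and C): 1 − (1 − 0.710242)(1 − 0.968000) = 0.990728
Series (D and E): 0.847000 × 0.930000 = 0.787710
Parallel ([0.787710] and F): 1 − (1 − 0.787710)(1 − 0.981000) = 0.995966
Series ([0.990728] and [0.995966]): 0.990728 × 0.995966 = 0.9867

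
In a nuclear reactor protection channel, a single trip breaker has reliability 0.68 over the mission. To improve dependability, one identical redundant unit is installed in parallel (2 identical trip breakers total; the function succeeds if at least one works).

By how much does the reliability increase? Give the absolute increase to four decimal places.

0.2176

R_before = 0.68
R_after = 1 − (1 − 0.68)^2 = 0.8976
ΔR = 0.8976 − 0.68 = 0.2176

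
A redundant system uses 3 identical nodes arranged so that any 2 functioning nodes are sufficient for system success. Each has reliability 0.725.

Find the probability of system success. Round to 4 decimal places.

0.8147

R = Σ_{i=2}^{3} C(3,i) p^i (1−p)^{3−i} with p = 0.725
C(3,2)·0.725^2·0.275^1 = 0.433641
C(3,3)·0.725^3·0.275^0 = 0.381078
Sum = 0.8147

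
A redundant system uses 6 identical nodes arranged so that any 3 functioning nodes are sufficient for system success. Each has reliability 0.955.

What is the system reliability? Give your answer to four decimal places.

0.9999

R = Σ_{i=3}^{6} C(6,i) p^i (1−p)^{6−i} with p = 0.955
C(6,3)·0.955^3·0.045^3 = 0.001587
C(6,4)·0.955^4·0.045^2 = 0.025266
C(6,5)·0.955^5·0.045^1 = 0.214477
C(6,6)·0.955^6·0.045^0 = 0.758613
Sum = 0.9999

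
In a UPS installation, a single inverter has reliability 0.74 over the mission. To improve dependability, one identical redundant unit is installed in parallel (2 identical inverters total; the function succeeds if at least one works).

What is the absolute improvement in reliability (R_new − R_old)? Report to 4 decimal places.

R_before = 0.74
R_after = 1 − (1 − 0.74)^2 = 0.9324
ΔR = 0.9324 − 0.74 = 0.1924

0.1924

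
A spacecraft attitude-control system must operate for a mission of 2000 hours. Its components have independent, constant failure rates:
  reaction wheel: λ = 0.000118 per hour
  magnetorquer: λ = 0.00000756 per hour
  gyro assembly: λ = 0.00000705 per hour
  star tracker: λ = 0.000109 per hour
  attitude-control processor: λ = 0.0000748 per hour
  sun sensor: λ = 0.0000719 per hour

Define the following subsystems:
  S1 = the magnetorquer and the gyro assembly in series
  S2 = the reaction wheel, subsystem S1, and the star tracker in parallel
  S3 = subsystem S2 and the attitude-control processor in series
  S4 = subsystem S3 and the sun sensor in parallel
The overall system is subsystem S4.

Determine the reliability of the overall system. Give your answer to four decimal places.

0.9813

R(reaction wheel) = exp(−0.000118 × 2000) = 0.789781
R(magnetorquer) = exp(−0.00000756 × 2000) = 0.984994
R(gyro assembly) = exp(−0.00000705 × 2000) = 0.985999
R(star tracker) = exp(−0.000109 × 2000) = 0.804125
R(attitude-control processor) = exp(−0.0000748 × 2000) = 0.861052
R(sun sensor) = exp(−0.0000719 × 2000) = 0.866061
Series (magnetorquer and gyro assembly): 0.984994 × 0.985999 = 0.971203
Parallel (reaction wheel, [0.971203], and star tracker): 1 − (1 − 0.789781)(1 − 0.971203)(1 − 0.804125) = 0.998814
Series ([0.998814] and attitude-control processor): 0.998814 × 0.861052 = 0.860031
Parallel ([0.860031] and sun sensor): 1 − (1 − 0.860031)(1 − 0.866061) = 0.9813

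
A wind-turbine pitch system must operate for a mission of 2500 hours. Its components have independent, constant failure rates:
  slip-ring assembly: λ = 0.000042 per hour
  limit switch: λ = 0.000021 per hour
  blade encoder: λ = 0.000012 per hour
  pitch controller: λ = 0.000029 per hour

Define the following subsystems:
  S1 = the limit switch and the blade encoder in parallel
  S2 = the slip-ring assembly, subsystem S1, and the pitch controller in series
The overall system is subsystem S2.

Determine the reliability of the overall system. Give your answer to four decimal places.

0.8361

R(slip-ring assembly) = exp(−0.000042 × 2500) = 0.900325
R(limit switch) = exp(−0.000021 × 2500) = 0.948854
R(blade encoder) = exp(−0.000012 × 2500) = 0.970446
R(pitch controller) = exp(−0.000029 × 2500) = 0.930066
Parallel (limit switch and blade encoder): 1 − (1 − 0.948854)(1 − 0.970446) = 0.998488
Series (slip-ring assembly, [0.998488], and pitch controller): 0.900325 × 0.998488 × 0.930066 = 0.8361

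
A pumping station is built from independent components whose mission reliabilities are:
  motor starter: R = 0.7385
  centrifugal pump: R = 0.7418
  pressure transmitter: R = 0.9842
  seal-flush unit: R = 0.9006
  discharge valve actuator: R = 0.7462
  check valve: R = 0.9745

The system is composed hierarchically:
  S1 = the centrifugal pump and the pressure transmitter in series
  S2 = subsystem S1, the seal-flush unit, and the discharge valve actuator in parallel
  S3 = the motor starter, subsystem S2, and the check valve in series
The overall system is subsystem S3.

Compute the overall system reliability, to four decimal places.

0.7148

Series (centrifugal pump and pressure transmitter): 0.741800 × 0.984200 = 0.730080
Parallel ([0.730080], seal-flush unit, and discharge valve actuator): 1 − (1 − 0.730080)(1 − 0.900600)(1 − 0.746200) = 0.993191
Series (motor starter, [0.993191], and check valve): 0.738500 × 0.993191 × 0.974500 = 0.7148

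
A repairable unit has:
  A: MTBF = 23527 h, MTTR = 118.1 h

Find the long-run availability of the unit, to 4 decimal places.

0.9950

A(A) = MTBF/(MTBF+MTTR) = 23527/(23527+118.1) = 0.9950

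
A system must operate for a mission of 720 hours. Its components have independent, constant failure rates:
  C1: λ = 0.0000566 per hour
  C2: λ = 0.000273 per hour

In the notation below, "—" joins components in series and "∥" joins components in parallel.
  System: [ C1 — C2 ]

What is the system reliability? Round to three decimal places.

R(C1) = exp(−0.0000566 × 720) = 0.96007
R(C2) = exp(−0.000273 × 720) = 0.82155
Series (C1 and C2): 0.96007 × 0.82155 = 0.789

0.789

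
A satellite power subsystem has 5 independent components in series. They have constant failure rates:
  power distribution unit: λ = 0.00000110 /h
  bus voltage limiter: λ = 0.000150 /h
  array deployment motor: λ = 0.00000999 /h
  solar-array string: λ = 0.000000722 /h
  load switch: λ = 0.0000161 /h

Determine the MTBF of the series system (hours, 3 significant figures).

Series of exponential components: λ_sys = Σ λ_i
λ_sys = 0.00000110 + 0.000150 + 0.00000999 + 0.000000722 + 0.0000161 = 1.7791e-04 /h
MTBF = 1 / λ_sys = 5620 h

5620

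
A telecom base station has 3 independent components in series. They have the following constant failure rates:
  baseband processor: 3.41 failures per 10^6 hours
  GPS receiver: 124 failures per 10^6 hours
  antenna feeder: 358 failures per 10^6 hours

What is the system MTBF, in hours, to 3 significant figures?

Series of exponential components: λ_sys = Σ λ_i
λ_sys = 0.00000341 + 0.000124 + 0.000358 = 4.8541e-04 /h
MTBF = 1 / λ_sys = 2060 h

2060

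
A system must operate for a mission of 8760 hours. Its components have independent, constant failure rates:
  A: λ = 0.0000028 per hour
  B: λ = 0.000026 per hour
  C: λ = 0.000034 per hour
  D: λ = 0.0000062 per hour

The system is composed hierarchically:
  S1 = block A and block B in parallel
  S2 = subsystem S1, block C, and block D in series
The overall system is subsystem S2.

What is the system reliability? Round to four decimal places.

0.6997

R(A) = exp(−0.0000028 × 8760) = 0.975770
R(B) = exp(−0.000026 × 8760) = 0.796315
R(C) = exp(−0.000034 × 8760) = 0.742420
R(D) = exp(−0.0000062 × 8760) = 0.947137
Parallel (A and B): 1 − (1 − 0.975770)(1 − 0.796315) = 0.995065
Series ([0.995065], C, and D): 0.995065 × 0.742420 × 0.947137 = 0.6997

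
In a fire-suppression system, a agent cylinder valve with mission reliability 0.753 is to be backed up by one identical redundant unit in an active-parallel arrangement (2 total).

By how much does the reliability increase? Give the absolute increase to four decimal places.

0.1860

R_before = 0.753
R_after = 1 − (1 − 0.753)^2 = 0.9390
ΔR = 0.9390 − 0.753 = 0.1860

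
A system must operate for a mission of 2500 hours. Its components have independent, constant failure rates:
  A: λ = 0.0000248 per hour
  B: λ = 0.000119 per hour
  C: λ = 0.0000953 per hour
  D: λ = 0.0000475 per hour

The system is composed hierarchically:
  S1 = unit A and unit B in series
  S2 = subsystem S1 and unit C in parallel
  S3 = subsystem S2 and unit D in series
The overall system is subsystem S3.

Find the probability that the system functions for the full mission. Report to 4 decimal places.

R(A) = exp(−0.0000248 × 2500) = 0.939883
R(B) = exp(−0.000119 × 2500) = 0.742673
R(C) = exp(−0.0000953 × 2500) = 0.788006
R(D) = exp(−0.0000475 × 2500) = 0.888030
Series (A and B): 0.939883 × 0.742673 = 0.698026
Parallel ([0.698026] and C): 1 − (1 − 0.698026)(1 − 0.788006) = 0.935983
Series ([0.935983] and D): 0.935983 × 0.888030 = 0.8312

0.8312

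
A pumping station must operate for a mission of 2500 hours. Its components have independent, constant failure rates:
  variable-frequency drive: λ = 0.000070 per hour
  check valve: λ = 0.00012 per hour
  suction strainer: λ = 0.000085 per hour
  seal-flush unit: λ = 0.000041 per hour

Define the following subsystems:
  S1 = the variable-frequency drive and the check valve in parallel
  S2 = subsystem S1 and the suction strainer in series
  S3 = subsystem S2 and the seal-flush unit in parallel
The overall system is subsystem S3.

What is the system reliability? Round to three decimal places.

0.978

R(variable-frequency drive) = exp(−0.000070 × 2500) = 0.83946
R(check valve) = exp(−0.00012 × 2500) = 0.74082
R(suction strainer) = exp(−0.000085 × 2500) = 0.80856
R(seal-flush unit) = exp(−0.000041 × 2500) = 0.90258
Parallel (variable-frequency drive and check valve): 1 − (1 − 0.83946)(1 − 0.74082) = 0.95839
Series ([0.95839] and suction strainer): 0.95839 × 0.80856 = 0.77492
Parallel ([0.77492] and seal-flush unit): 1 − (1 − 0.77492)(1 − 0.90258) = 0.978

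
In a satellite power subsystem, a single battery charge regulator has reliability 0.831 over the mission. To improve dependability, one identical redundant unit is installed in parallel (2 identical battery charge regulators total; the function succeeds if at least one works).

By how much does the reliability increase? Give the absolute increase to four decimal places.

R_before = 0.831
R_after = 1 − (1 − 0.831)^2 = 0.9714
ΔR = 0.9714 − 0.831 = 0.1404

0.1404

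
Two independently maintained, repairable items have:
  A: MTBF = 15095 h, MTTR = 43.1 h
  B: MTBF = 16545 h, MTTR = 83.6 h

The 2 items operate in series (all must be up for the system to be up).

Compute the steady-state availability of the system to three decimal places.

A(A) = MTBF/(MTBF+MTTR) = 15095/(15095+43.1) = 0.997153
A(B) = MTBF/(MTBF+MTTR) = 16545/(16545+83.6) = 0.994973
Series availability: 0.997153 × 0.994973 = 0.992

0.992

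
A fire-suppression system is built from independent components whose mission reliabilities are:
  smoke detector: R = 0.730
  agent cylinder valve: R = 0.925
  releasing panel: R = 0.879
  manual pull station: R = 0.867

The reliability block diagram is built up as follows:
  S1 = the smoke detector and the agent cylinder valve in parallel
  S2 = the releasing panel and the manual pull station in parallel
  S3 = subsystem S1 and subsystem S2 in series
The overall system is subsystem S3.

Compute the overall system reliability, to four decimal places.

0.9640

Parallel (smoke detector and agent cylinder valve): 1 − (1 − 0.730000)(1 − 0.925000) = 0.979750
Parallel (releasing panel and manual pull station): 1 − (1 − 0.879000)(1 − 0.867000) = 0.983907
Series ([0.979750] and [0.983907]): 0.979750 × 0.983907 = 0.9640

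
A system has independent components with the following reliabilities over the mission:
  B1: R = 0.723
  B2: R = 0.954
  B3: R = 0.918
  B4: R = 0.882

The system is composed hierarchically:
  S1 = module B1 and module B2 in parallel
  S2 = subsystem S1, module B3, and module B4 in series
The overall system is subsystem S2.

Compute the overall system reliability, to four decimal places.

0.7994

Parallel (B1 and B2): 1 − (1 − 0.723000)(1 − 0.954000) = 0.987258
Series ([0.987258], B3, and B4): 0.987258 × 0.918000 × 0.882000 = 0.7994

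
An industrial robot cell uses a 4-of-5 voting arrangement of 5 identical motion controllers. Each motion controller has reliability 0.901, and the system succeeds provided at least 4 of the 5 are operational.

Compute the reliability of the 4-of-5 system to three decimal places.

R = Σ_{i=4}^{5} C(5,i) p^i (1−p)^{5−i} with p = 0.901
C(5,4)·0.901^4·0.099^1 = 0.32622
C(5,5)·0.901^5·0.099^0 = 0.59378
Sum = 0.920

0.920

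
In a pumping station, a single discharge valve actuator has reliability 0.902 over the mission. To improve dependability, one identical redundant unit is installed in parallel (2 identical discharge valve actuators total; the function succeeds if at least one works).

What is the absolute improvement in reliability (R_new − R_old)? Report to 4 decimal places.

0.0884

R_before = 0.902
R_after = 1 − (1 − 0.902)^2 = 0.9904
ΔR = 0.9904 − 0.902 = 0.0884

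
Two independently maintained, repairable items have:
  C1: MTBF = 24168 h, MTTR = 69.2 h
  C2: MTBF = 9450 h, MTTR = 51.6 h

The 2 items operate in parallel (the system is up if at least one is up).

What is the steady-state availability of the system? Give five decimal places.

A(C1) = MTBF/(MTBF+MTTR) = 24168/(24168+69.2) = 0.997145
A(C2) = MTBF/(MTBF+MTTR) = 9450/(9450+51.6) = 0.994569
Parallel availability: 1 − (1 − 0.997145)(1 − 0.994569) = 0.99998

0.99998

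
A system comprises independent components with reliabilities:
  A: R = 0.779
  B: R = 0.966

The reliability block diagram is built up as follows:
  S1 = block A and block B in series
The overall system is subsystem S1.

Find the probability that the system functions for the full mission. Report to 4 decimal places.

0.7525

Series (A and B): 0.779000 × 0.966000 = 0.7525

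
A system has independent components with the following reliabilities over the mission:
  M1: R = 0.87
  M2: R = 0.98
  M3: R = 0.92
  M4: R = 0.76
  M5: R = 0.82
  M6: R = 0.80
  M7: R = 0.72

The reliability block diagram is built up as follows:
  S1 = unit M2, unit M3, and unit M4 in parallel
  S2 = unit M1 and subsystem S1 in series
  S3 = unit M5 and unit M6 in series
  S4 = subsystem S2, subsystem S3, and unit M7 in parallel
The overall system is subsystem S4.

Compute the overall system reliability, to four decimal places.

0.9874

Parallel (M2, M3, and M4): 1 − (1 − 0.980000)(1 − 0.920000)(1 − 0.760000) = 0.999616
Series (M1 and [0.999616]): 0.870000 × 0.999616 = 0.869666
Series (M5 and M6): 0.820000 × 0.800000 = 0.656000
Parallel ([0.869666], [0.656000], and M7): 1 − (1 − 0.869666)(1 − 0.656000)(1 − 0.720000) = 0.9874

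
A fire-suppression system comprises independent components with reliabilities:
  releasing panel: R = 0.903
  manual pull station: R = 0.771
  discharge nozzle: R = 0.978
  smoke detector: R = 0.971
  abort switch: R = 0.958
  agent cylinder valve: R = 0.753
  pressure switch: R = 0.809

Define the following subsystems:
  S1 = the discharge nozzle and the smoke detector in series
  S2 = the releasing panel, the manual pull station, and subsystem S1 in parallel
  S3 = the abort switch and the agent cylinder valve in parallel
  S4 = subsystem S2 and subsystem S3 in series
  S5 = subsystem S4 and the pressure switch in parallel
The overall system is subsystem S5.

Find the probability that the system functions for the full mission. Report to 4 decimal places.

Series (discharge nozzle and smoke detector): 0.978000 × 0.971000 = 0.949638
Parallel (releasing panel, manual pull station, and [0.949638]): 1 − (1 − 0.903000)(1 − 0.771000)(1 − 0.949638) = 0.998881
Parallel (abort switch and agent cylinder valve): 1 − (1 − 0.958000)(1 − 0.753000) = 0.989626
Series ([0.998881] and [0.989626]): 0.998881 × 0.989626 = 0.988519
Parallel ([0.988519] and pressure switch): 1 − (1 − 0.988519)(1 − 0.809000) = 0.9978

0.9978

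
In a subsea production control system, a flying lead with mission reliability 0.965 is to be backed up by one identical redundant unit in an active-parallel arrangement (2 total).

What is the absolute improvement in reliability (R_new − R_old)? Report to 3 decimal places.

0.034

R_before = 0.965
R_after = 1 − (1 − 0.965)^2 = 0.999
ΔR = 0.999 − 0.965 = 0.034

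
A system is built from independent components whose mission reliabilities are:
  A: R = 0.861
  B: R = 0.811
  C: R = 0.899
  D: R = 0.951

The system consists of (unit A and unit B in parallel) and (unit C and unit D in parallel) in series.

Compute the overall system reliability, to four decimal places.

0.9689

Parallel (A and B): 1 − (1 − 0.861000)(1 − 0.811000) = 0.973729
Parallel (C and D): 1 − (1 − 0.899000)(1 − 0.951000) = 0.995051
Series ([0.973729] and [0.995051]): 0.973729 × 0.995051 = 0.9689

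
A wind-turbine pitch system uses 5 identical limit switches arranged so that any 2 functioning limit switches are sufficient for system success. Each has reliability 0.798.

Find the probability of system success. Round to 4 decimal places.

0.9930

R = Σ_{i=2}^{5} C(5,i) p^i (1−p)^{5−i} with p = 0.798
C(5,2)·0.798^2·0.202^3 = 0.052488
C(5,3)·0.798^3·0.202^2 = 0.207354
C(5,4)·0.798^4·0.202^1 = 0.409575
C(5,5)·0.798^5·0.202^0 = 0.323604
Sum = 0.9930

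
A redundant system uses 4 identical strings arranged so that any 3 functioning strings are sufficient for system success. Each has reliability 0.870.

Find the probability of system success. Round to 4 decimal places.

0.9153

R = Σ_{i=3}^{4} C(4,i) p^i (1−p)^{4−i} with p = 0.870
C(4,3)·0.870^3·0.130^1 = 0.342422
C(4,4)·0.870^4·0.130^0 = 0.572898
Sum = 0.9153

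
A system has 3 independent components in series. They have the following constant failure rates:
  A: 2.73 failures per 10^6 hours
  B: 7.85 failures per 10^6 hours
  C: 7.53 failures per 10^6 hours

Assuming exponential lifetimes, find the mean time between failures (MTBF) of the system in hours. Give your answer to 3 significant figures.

55200

Series of exponential components: λ_sys = Σ λ_i
λ_sys = 0.00000273 + 0.00000785 + 0.00000753 = 1.8110e-05 /h
MTBF = 1 / λ_sys = 55200 h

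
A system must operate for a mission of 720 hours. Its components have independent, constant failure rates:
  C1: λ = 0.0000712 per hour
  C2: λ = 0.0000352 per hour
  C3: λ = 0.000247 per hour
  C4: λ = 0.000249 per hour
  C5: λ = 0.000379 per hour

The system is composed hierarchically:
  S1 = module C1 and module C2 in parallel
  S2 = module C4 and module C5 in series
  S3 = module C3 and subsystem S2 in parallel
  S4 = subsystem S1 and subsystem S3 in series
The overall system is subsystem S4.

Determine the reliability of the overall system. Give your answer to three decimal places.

0.940

R(C1) = exp(−0.0000712 × 720) = 0.95003
R(C2) = exp(−0.0000352 × 720) = 0.97497
R(C3) = exp(−0.000247 × 720) = 0.83708
R(C4) = exp(−0.000249 × 720) = 0.83587
R(C5) = exp(−0.000379 × 720) = 0.76118
Parallel (C1 and C2): 1 − (1 − 0.95003)(1 − 0.97497) = 0.99875
Series (C4 and C5): 0.83587 × 0.76118 = 0.63625
Parallel (C3 and [0.63625]): 1 − (1 − 0.83708)(1 − 0.63625) = 0.94074
Series ([0.99875] and [0.94074]): 0.99875 × 0.94074 = 0.940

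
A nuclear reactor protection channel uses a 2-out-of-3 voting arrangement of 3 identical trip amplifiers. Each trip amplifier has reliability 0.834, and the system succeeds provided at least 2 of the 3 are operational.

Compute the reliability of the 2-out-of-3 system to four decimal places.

0.9265

R = Σ_{i=2}^{3} C(3,i) p^i (1−p)^{3−i} with p = 0.834
C(3,2)·0.834^2·0.166^1 = 0.346387
C(3,3)·0.834^3·0.166^0 = 0.580094
Sum = 0.9265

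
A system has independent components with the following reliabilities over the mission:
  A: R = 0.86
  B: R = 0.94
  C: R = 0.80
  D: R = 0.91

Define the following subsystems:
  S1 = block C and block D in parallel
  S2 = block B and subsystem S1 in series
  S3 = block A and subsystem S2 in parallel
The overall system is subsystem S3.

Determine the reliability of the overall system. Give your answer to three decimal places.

Parallel (C and D): 1 − (1 − 0.80000)(1 − 0.91000) = 0.98200
Series (B and [0.98200]): 0.94000 × 0.98200 = 0.92308
Parallel (A and [0.92308]): 1 − (1 − 0.86000)(1 − 0.92308) = 0.989

0.989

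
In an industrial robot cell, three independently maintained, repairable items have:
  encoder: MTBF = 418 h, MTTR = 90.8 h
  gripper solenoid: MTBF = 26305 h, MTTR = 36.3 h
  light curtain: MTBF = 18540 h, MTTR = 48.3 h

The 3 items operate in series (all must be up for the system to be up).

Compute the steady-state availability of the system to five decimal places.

0.81828

A(encoder) = MTBF/(MTBF+MTTR) = 418/(418+90.8) = 0.821541
A(gripper solenoid) = MTBF/(MTBF+MTTR) = 26305/(26305+36.3) = 0.998622
A(light curtain) = MTBF/(MTBF+MTTR) = 18540/(18540+48.3) = 0.997402
Series availability: 0.821541 × 0.998622 × 0.997402 = 0.81828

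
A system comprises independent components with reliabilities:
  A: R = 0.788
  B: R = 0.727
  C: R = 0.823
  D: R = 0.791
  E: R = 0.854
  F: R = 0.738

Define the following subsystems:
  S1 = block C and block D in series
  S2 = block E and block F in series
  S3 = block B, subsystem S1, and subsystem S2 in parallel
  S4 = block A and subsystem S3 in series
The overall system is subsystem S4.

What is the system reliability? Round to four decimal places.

0.7602

Series (C and D): 0.823000 × 0.791000 = 0.650993
Series (E and F): 0.854000 × 0.738000 = 0.630252
Parallel (B, [0.650993], and [0.630252]): 1 − (1 − 0.727000)(1 − 0.650993)(1 − 0.630252) = 0.964771
Series (A and [0.964771]): 0.788000 × 0.964771 = 0.7602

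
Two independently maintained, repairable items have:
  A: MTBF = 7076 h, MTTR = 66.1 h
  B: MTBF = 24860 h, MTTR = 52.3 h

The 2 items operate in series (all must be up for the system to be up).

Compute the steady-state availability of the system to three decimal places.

A(A) = MTBF/(MTBF+MTTR) = 7076/(7076+66.1) = 0.990745
A(B) = MTBF/(MTBF+MTTR) = 24860/(24860+52.3) = 0.997901
Series availability: 0.990745 × 0.997901 = 0.989

0.989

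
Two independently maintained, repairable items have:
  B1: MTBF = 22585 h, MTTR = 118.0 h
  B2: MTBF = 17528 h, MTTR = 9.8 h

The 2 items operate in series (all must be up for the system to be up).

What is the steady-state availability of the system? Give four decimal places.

0.9942

A(B1) = MTBF/(MTBF+MTTR) = 22585/(22585+118.0) = 0.994802
A(B2) = MTBF/(MTBF+MTTR) = 17528/(17528+9.8) = 0.999441
Series availability: 0.994802 × 0.999441 = 0.9942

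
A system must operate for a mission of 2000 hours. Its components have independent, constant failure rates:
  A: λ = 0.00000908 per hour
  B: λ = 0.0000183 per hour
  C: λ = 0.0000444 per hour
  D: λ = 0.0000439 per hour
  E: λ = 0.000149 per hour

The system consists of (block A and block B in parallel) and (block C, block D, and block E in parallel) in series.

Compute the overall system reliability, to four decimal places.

0.9975

R(A) = exp(−0.00000908 × 2000) = 0.982004
R(B) = exp(−0.0000183 × 2000) = 0.964062
R(C) = exp(−0.0000444 × 2000) = 0.915029
R(D) = exp(−0.0000439 × 2000) = 0.915944
R(E) = exp(−0.000149 × 2000) = 0.742301
Parallel (A and B): 1 − (1 − 0.982004)(1 − 0.964062) = 0.999353
Parallel (C, D, and E): 1 − (1 − 0.915029)(1 − 0.915944)(1 − 0.742301) = 0.998159
Series ([0.999353] and [0.998159]): 0.999353 × 0.998159 = 0.9975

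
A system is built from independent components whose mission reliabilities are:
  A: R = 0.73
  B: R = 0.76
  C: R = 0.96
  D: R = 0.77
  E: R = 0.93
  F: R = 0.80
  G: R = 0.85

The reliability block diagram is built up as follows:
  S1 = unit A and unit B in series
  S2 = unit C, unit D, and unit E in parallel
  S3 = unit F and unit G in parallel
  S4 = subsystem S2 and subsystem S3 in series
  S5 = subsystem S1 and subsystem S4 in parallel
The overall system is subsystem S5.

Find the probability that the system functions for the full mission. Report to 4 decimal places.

0.9864

Series (A and B): 0.730000 × 0.760000 = 0.554800
Parallel (C, D, and E): 1 − (1 − 0.960000)(1 − 0.770000)(1 − 0.930000) = 0.999356
Parallel (F and G): 1 − (1 − 0.800000)(1 − 0.850000) = 0.970000
Series ([0.999356] and [0.970000]): 0.999356 × 0.970000 = 0.969375
Parallel ([0.554800] and [0.969375]): 1 − (1 − 0.554800)(1 − 0.969375) = 0.9864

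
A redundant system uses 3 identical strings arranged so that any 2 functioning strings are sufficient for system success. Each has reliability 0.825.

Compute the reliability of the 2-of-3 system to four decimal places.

R = Σ_{i=2}^{3} C(3,i) p^i (1−p)^{3−i} with p = 0.825
C(3,2)·0.825^2·0.175^1 = 0.357328
C(3,3)·0.825^3·0.175^0 = 0.561516
Sum = 0.9188

0.9188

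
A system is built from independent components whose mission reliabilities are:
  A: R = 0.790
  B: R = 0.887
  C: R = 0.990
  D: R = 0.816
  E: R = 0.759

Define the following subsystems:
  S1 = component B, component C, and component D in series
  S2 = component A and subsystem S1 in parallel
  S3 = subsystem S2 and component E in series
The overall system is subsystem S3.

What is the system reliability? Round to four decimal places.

Series (B, C, and D): 0.887000 × 0.990000 × 0.816000 = 0.716554
Parallel (A and [0.716554]): 1 − (1 − 0.790000)(1 − 0.716554) = 0.940476
Series ([0.940476] and E): 0.940476 × 0.759000 = 0.7138

0.7138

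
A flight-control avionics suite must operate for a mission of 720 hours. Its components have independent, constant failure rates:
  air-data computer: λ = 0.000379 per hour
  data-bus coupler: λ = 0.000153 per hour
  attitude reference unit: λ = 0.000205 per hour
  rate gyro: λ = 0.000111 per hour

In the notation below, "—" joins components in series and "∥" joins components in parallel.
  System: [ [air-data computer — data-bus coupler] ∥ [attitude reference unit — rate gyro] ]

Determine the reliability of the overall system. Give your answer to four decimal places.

R(air-data computer) = exp(−0.000379 × 720) = 0.761184
R(data-bus coupler) = exp(−0.000153 × 720) = 0.895691
R(attitude reference unit) = exp(−0.000205 × 720) = 0.862776
R(rate gyro) = exp(−0.000111 × 720) = 0.923190
Series (air-data computer and data-bus coupler): 0.761184 × 0.895691 = 0.681786
Series (attitude reference unit and rate gyro): 0.862776 × 0.923190 = 0.796506
Parallel ([0.681786] and [0.796506]): 1 − (1 − 0.681786)(1 − 0.796506) = 0.9352

0.9352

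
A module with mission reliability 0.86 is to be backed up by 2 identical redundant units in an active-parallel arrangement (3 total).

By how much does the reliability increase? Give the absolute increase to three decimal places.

R_before = 0.86
R_after = 1 − (1 − 0.86)^3 = 0.997
ΔR = 0.997 − 0.86 = 0.137

0.137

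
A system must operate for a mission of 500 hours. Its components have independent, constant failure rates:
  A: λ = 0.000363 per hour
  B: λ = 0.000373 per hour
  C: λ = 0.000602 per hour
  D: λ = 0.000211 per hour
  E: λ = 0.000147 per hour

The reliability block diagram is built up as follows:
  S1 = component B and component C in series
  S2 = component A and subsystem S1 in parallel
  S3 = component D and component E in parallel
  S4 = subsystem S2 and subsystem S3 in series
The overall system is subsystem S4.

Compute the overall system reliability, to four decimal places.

0.9293

R(A) = exp(−0.000363 × 500) = 0.834018
R(B) = exp(−0.000373 × 500) = 0.829859
R(C) = exp(−0.000602 × 500) = 0.740078
R(D) = exp(−0.000211 × 500) = 0.899874
R(E) = exp(−0.000147 × 500) = 0.929136
Series (B and C): 0.829859 × 0.740078 = 0.614160
Parallel (A and [0.614160]): 1 − (1 − 0.834018)(1 − 0.614160) = 0.935958
Parallel (D and E): 1 − (1 − 0.899874)(1 − 0.929136) = 0.992905
Series ([0.935958] and [0.992905]): 0.935958 × 0.992905 = 0.9293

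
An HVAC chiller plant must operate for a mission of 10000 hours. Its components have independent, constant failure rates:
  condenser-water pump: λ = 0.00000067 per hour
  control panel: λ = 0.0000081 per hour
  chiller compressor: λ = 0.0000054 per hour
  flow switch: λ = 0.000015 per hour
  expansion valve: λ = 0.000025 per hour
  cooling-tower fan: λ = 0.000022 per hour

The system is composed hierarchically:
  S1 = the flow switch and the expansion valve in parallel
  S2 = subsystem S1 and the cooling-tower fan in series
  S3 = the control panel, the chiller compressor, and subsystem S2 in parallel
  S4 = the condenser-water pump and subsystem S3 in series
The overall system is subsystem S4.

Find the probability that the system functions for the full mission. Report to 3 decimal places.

R(condenser-water pump) = exp(−0.00000067 × 10000) = 0.99332
R(control panel) = exp(−0.0000081 × 10000) = 0.92219
R(chiller compressor) = exp(−0.0000054 × 10000) = 0.94743
R(flow switch) = exp(−0.000015 × 10000) = 0.86071
R(expansion valve) = exp(−0.000025 × 10000) = 0.77880
R(cooling-tower fan) = exp(−0.000022 × 10000) = 0.80252
Parallel (flow switch and expansion valve): 1 − (1 − 0.86071)(1 − 0.77880) = 0.96919
Series ([0.96919] and cooling-tower fan): 0.96919 × 0.80252 = 0.77779
Parallel (control panel, chiller compressor, and [0.77779]): 1 − (1 − 0.92219)(1 − 0.94743)(1 − 0.77779) = 0.99909
Series (condenser-water pump and [0.99909]): 0.99332 × 0.99909 = 0.992

0.992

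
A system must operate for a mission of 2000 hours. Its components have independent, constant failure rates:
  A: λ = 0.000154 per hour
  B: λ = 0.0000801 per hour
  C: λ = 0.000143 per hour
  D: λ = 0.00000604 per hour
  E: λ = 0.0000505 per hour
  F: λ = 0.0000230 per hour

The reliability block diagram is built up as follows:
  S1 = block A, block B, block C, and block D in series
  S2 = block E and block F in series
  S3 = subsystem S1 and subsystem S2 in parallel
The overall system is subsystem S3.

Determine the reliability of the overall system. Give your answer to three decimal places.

0.927

R(A) = exp(−0.000154 × 2000) = 0.73492
R(B) = exp(−0.0000801 × 2000) = 0.85197
R(C) = exp(−0.000143 × 2000) = 0.75126
R(D) = exp(−0.00000604 × 2000) = 0.98799
R(E) = exp(−0.0000505 × 2000) = 0.90393
R(F) = exp(−0.0000230 × 2000) = 0.95504
Series (A, B, C, and D): 0.73492 × 0.85197 × 0.75126 × 0.98799 = 0.46474
Series (E and F): 0.90393 × 0.95504 = 0.86329
Parallel ([0.46474] and [0.86329]): 1 − (1 − 0.46474)(1 − 0.86329) = 0.927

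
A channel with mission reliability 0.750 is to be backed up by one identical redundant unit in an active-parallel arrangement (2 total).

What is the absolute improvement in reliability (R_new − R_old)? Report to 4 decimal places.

0.1875

R_before = 0.750
R_after = 1 − (1 − 0.750)^2 = 0.9375
ΔR = 0.9375 − 0.750 = 0.1875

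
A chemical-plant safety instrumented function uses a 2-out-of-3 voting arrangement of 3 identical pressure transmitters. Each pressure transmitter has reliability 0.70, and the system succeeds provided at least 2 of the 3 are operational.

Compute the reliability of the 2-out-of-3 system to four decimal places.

R = Σ_{i=2}^{3} C(3,i) p^i (1−p)^{3−i} with p = 0.70
C(3,2)·0.70^2·0.30^1 = 0.441000
C(3,3)·0.70^3·0.30^0 = 0.343000
Sum = 0.7840

0.7840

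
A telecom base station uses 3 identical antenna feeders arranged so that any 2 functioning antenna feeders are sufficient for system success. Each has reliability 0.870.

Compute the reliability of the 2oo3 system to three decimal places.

R = Σ_{i=2}^{3} C(3,i) p^i (1−p)^{3−i} with p = 0.870
C(3,2)·0.870^2·0.130^1 = 0.29519
C(3,3)·0.870^3·0.130^0 = 0.65850
Sum = 0.954

0.954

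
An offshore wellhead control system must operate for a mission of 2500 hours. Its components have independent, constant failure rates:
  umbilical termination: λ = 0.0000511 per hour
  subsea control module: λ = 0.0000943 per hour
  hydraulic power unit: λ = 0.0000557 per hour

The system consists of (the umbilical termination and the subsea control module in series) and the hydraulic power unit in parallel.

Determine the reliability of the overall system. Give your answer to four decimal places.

R(umbilical termination) = exp(−0.0000511 × 2500) = 0.880073
R(subsea control module) = exp(−0.0000943 × 2500) = 0.789978
R(hydraulic power unit) = exp(−0.0000557 × 2500) = 0.870010
Series (umbilical termination and subsea control module): 0.880073 × 0.789978 = 0.695238
Parallel ([0.695238] and hydraulic power unit): 1 − (1 − 0.695238)(1 − 0.870010) = 0.9604

0.9604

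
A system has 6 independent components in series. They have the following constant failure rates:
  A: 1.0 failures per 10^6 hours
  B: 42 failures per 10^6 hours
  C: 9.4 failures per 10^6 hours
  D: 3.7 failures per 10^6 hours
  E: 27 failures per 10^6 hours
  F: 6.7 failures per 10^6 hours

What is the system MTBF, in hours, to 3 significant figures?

Series of exponential components: λ_sys = Σ λ_i
λ_sys = 0.0000010 + 0.000042 + 0.0000094 + 0.0000037 + 0.000027 + 0.0000067 = 8.9800e-05 /h
MTBF = 1 / λ_sys = 11100 h

11100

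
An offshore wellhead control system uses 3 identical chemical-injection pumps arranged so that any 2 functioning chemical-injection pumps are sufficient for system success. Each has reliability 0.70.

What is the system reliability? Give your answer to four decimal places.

0.7840

R = Σ_{i=2}^{3} C(3,i) p^i (1−p)^{3−i} with p = 0.70
C(3,2)·0.70^2·0.30^1 = 0.441000
C(3,3)·0.70^3·0.30^0 = 0.343000
Sum = 0.7840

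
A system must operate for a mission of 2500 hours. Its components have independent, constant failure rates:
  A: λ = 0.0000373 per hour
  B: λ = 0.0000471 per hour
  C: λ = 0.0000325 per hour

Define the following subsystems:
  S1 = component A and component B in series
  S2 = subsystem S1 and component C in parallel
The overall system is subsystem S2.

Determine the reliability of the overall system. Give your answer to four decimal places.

0.9852

R(A) = exp(−0.0000373 × 2500) = 0.910966
R(B) = exp(−0.0000471 × 2500) = 0.888918
R(C) = exp(−0.0000325 × 2500) = 0.921963
Series (A and B): 0.910966 × 0.888918 = 0.809774
Parallel ([0.809774] and C): 1 − (1 − 0.809774)(1 − 0.921963) = 0.9852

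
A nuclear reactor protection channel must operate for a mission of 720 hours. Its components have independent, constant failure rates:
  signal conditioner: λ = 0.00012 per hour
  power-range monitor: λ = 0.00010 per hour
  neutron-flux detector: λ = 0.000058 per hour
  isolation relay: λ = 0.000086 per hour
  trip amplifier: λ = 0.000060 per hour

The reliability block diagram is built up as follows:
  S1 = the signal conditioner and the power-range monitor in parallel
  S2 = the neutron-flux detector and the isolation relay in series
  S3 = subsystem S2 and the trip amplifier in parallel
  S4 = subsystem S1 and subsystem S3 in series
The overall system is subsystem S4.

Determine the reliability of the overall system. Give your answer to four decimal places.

R(signal conditioner) = exp(−0.00012 × 720) = 0.917227
R(power-range monitor) = exp(−0.00010 × 720) = 0.930531
R(neutron-flux detector) = exp(−0.000058 × 720) = 0.959100
R(isolation relay) = exp(−0.000086 × 720) = 0.939958
R(trip amplifier) = exp(−0.000060 × 720) = 0.957720
Parallel (signal conditioner and power-range monitor): 1 − (1 − 0.917227)(1 − 0.930531) = 0.994250
Series (neutron-flux detector and isolation relay): 0.959100 × 0.939958 = 0.901514
Parallel ([0.901514] and trip amplifier): 1 − (1 − 0.901514)(1 − 0.957720) = 0.995836
Series ([0.994250] and [0.995836]): 0.994250 × 0.995836 = 0.9901

0.9901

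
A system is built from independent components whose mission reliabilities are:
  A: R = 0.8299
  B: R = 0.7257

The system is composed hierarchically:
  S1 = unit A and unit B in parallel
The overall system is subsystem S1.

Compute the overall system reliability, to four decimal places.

Parallel (A and B): 1 − (1 − 0.829900)(1 − 0.725700) = 0.9533

0.9533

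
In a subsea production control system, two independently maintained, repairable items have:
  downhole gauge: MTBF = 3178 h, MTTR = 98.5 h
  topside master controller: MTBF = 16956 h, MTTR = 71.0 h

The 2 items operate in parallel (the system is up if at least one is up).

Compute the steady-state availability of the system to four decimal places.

0.9999

A(downhole gauge) = MTBF/(MTBF+MTTR) = 3178/(3178+98.5) = 0.969937
A(topside master controller) = MTBF/(MTBF+MTTR) = 16956/(16956+71.0) = 0.995830
Parallel availability: 1 − (1 − 0.969937)(1 − 0.995830) = 0.9999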